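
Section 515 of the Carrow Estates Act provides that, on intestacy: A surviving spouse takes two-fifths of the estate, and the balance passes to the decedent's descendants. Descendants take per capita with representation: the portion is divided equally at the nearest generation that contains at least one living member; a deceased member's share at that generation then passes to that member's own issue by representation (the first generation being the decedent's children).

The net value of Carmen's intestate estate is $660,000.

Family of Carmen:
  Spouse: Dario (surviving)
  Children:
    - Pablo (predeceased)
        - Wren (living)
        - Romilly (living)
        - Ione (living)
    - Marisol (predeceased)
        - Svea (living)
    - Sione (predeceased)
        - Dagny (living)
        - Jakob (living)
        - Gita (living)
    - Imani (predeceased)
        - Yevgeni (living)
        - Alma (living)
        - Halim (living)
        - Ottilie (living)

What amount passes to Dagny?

Dagny receives $36,000.

Dario takes two-fifths of $660,000 = $264,000. The remaining $396,000 passes to the descendants.
No child survives, so the initial division is made at the grandchildren's generation.
The descendants' portion ($396,000) is divided into 11 shares of $36,000: Wren, Romilly, Ione, Svea, Dagny, Jakob, Gita, Yevgeni, Alma, Halim, and Ottilie each take $36,000.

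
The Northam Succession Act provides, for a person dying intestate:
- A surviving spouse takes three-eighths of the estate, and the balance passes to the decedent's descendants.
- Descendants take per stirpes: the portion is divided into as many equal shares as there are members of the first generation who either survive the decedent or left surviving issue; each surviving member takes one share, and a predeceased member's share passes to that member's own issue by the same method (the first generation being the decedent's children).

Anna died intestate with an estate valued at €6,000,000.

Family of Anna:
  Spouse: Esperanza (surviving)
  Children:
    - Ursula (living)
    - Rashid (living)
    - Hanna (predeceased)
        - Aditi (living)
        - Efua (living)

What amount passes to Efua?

Esperanza takes three-eighths of €6,000,000 = €2,250,000. The remaining €3,750,000 passes to the descendants.
The descendants' portion (€3,750,000) is divided into 3 shares of €1,250,000: Ursula and Rashid each take €1,250,000; Hanna's €1,250,000 share passes to Hanna's issue.
Hanna's share (€1,250,000) is divided into 2 shares of €625,000: Aditi and Efua each take €625,000.

Efua receives €625,000.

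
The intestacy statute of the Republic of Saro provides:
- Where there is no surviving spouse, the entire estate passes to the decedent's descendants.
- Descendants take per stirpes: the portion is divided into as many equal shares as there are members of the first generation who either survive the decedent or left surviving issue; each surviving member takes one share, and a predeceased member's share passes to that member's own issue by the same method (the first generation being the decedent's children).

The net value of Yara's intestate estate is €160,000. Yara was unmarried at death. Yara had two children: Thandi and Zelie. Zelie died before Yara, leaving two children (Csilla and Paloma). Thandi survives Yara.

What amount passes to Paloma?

Paloma receives €40,000.

The entire €160,000 passes to the descendants.
That amount (€160,000) is divided into 2 shares of €80,000: Thandi takes €80,000; Zelie's €80,000 share passes to Zelie's issue.
Zelie's share (€80,000) is divided into 2 shares of €40,000: Csilla and Paloma each take €40,000.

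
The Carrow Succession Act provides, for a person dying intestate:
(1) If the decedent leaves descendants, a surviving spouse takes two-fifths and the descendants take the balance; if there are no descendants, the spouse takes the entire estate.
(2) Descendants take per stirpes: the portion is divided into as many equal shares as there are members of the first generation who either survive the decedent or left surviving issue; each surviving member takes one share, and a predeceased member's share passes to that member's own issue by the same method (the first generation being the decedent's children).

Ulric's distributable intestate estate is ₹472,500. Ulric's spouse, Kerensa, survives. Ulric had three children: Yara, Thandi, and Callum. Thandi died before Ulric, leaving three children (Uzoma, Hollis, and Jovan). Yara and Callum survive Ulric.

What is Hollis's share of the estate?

Hollis receives ₹31,500.

Kerensa takes two-fifths of ₹472,500 = ₹189,000. The remaining ₹283,500 passes to the descendants.
The descendants' portion (₹283,500) is divided into 3 shares of ₹94,500: Yara and Callum each take ₹94,500; Thandi's ₹94,500 share passes to Thandi's issue.
Thandi's share (₹94,500) is divided into 3 shares of ₹31,500: Uzoma, Hollis, and Jovan each take ₹31,500.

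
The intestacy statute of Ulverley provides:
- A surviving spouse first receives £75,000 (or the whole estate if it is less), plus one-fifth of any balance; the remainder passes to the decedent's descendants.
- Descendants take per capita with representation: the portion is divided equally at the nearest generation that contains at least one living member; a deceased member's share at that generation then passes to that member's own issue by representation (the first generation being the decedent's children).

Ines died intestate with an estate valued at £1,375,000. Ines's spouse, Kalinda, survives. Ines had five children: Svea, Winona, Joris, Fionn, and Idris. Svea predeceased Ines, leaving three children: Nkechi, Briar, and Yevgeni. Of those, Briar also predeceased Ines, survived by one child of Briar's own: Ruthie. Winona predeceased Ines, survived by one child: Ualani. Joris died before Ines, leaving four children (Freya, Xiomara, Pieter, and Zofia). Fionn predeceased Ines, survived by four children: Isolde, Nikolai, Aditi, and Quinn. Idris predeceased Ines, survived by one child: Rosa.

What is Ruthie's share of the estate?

Ruthie receives £80,000.

Kalinda first takes £75,000, leaving a balance of £1,300,000. Kalinda then takes one-fifth of the balance (£260,000), for a total of £335,000. The remaining £1,040,000 passes to the descendants.
No child survives, so the initial division is made at the grandchildren's generation.
The descendants' portion (£1,040,000) is divided into 13 shares of £80,000: Nkechi, Yevgeni, Ualani, Freya, Xiomara, Pieter, Zofia, Isolde, Nikolai, Aditi, Quinn, and Rosa each take £80,000; Briar's £80,000 share passes to Briar's issue.
Briar's share (£80,000) passes entirely to Ruthie.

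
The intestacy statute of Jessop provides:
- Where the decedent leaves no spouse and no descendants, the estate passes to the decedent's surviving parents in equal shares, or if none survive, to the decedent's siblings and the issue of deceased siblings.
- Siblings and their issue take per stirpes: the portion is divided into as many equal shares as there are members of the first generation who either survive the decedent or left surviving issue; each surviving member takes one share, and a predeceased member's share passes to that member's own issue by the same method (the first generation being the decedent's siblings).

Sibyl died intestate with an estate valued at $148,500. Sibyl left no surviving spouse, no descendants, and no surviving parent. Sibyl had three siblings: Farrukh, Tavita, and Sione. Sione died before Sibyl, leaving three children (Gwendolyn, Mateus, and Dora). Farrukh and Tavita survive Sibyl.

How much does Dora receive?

The entire $148,500 passes to the siblings and their issue.
That amount ($148,500) is divided into 3 shares of $49,500: Farrukh and Tavita each take $49,500; Sione's $49,500 share passes to Sione's issue.
Sione's share ($49,500) is divided into 3 shares of $16,500: Gwendolyn, Mateus, and Dora each take $16,500.

Dora receives $16,500.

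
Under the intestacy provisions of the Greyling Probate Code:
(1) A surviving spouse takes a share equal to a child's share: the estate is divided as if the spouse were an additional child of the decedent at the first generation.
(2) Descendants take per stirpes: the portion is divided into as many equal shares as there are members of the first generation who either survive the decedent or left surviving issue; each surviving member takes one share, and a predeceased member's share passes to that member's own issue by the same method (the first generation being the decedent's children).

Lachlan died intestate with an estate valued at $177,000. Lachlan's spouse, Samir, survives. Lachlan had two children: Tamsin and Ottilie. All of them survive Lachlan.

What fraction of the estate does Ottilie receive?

Ottilie receives 1/3 of the estate.

The spouse counts as an additional share at the children's level, so there are 3 primary shares of $59,000. Samir takes one such share ($59,000).
The children's combined portion ($118,000) is divided into 2 shares of $59,000: Tamsin and Ottilie each take $59,000.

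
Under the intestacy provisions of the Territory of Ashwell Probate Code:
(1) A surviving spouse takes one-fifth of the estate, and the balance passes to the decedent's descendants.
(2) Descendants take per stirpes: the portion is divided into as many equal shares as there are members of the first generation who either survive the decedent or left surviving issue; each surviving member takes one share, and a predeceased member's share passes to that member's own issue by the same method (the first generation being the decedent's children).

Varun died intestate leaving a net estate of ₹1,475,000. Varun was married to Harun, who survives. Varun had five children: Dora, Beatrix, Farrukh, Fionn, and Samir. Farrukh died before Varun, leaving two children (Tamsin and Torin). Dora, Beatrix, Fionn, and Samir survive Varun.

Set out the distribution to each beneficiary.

Harun takes one-fifth of ₹1,475,000 = ₹295,000. The remaining ₹1,180,000 passes to the descendants.
The descendants' portion (₹1,180,000) is divided into 5 shares of ₹236,000: Dora, Beatrix, Fionn, and Samir each take ₹236,000; Farrukh's ₹236,000 share passes to Farrukh's issue.
Farrukh's share (₹236,000) is divided into 2 shares of ₹118,000: Tamsin and Torin each take ₹118,000.

Harun: ₹295,000; Dora: ₹236,000; Beatrix: ₹236,000; Tamsin: ₹118,000; Torin: ₹118,000; Fionn: ₹236,000; Samir: ₹236,000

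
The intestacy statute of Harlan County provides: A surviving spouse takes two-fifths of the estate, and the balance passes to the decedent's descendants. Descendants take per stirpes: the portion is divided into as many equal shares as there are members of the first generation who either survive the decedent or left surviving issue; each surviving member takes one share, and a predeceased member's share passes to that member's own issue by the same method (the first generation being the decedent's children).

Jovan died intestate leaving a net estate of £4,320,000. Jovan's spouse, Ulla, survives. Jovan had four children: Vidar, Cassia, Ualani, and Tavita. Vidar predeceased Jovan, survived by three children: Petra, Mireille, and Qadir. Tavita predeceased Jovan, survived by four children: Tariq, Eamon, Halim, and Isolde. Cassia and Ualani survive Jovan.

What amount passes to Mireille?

Ulla takes two-fifths of £4,320,000 = £1,728,000. The remaining £2,592,000 passes to the descendants.
The descendants' portion (£2,592,000) is divided into 4 shares of £648,000: Cassia and Ualani each take £648,000; Vidar's £648,000 share passes to Vidar's issue; Tavita's £648,000 share passes to Tavita's issue.
Vidar's share (£648,000) is divided into 3 shares of £216,000: Petra, Mireille, and Qadir each take £216,000.
Tavita's share (£648,000) is divided into 4 shares of £162,000: Tariq, Eamon, Halim, and Isolde each take £162,000.

Mireille receives £216,000.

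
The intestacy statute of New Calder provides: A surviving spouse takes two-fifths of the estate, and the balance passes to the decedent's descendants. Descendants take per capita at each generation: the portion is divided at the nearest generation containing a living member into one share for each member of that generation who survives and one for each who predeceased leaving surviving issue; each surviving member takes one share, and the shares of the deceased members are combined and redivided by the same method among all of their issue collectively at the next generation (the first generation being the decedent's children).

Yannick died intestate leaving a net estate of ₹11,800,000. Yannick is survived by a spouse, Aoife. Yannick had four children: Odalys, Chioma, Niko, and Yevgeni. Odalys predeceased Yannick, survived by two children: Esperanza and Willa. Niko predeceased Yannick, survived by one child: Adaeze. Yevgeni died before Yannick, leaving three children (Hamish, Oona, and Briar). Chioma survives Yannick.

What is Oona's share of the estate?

Oona receives ₹885,000.

Aoife takes two-fifths of ₹11,800,000 = ₹4,720,000. The remaining ₹7,080,000 passes to the descendants.
The descendants' portion (₹7,080,000) is divided at the children's generation into 4 shares of ₹1,770,000. Chioma takes ₹1,770,000. The 3 shares of the deceased (Odalys, Niko, and Yevgeni) are combined into a pool of ₹5,310,000.
That pool (₹5,310,000) is divided at the grandchildren's generation equally among Esperanza, Willa, Adaeze, Hamish, Oona, and Briar: ₹885,000 each.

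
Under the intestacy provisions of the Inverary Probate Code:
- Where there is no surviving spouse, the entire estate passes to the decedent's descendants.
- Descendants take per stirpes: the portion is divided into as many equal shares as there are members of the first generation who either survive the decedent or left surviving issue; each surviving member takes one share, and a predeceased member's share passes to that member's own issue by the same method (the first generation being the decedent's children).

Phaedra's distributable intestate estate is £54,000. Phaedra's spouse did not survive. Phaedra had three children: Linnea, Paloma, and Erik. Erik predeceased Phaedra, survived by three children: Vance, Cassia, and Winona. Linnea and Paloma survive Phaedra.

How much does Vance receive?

Vance receives £6,000.

The entire £54,000 passes to the descendants.
That amount (£54,000) is divided into 3 shares of £18,000: Linnea and Paloma each take £18,000; Erik's £18,000 share passes to Erik's issue.
Erik's share (£18,000) is divided into 3 shares of £6,000: Vance, Cassia, and Winona each take £6,000.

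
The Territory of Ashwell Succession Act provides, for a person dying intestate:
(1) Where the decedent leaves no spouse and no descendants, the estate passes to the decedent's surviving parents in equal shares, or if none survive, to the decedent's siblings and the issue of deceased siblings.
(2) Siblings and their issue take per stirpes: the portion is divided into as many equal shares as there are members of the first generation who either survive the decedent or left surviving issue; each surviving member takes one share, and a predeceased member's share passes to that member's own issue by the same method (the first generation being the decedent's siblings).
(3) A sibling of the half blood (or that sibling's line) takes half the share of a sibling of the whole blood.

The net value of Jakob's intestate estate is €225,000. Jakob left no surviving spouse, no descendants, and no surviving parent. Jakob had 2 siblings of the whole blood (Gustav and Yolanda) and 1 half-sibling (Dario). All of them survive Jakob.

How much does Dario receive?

Dario receives €45,000.

The entire €225,000 passes to the siblings and their issue.
Counting each half-blood sibling's line as half a unit, there are 5/2 units in €225,000, so one unit is €90,000. Whole-blood lines (Gustav and Yolanda) take €90,000 each; half-blood lines (Dario) take €45,000 each.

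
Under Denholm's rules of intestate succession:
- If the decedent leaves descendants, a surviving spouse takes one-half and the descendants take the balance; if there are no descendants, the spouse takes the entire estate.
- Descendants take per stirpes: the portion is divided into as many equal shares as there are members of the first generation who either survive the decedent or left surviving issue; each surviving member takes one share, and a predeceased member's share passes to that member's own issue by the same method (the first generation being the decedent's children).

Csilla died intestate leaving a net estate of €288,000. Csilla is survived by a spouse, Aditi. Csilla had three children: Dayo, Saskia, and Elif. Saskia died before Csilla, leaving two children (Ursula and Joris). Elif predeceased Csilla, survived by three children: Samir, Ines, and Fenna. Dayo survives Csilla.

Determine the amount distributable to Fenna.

Aditi takes one-half of €288,000 = €144,000. The remaining €144,000 passes to the descendants.
The descendants' portion (€144,000) is divided into 3 shares of €48,000: Dayo takes €48,000; Saskia's €48,000 share passes to Saskia's issue; Elif's €48,000 share passes to Elif's issue.
Saskia's share (€48,000) is divided into 2 shares of €24,000: Ursula and Joris each take €24,000.
Elif's share (€48,000) is divided into 3 shares of €16,000: Samir, Ines, and Fenna each take €16,000.

Fenna receives €16,000.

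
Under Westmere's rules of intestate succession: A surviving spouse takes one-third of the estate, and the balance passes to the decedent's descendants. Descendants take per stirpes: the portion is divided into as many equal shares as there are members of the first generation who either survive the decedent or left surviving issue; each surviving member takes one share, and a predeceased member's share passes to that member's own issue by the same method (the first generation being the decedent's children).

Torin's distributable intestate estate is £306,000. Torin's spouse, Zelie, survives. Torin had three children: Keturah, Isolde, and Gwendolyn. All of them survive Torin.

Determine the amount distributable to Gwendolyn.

Zelie takes one-third of £306,000 = £102,000. The remaining £204,000 passes to the descendants.
The descendants' portion (£204,000) is divided into 3 shares of £68,000: Keturah, Isolde, and Gwendolyn each take £68,000.

Gwendolyn receives £68,000.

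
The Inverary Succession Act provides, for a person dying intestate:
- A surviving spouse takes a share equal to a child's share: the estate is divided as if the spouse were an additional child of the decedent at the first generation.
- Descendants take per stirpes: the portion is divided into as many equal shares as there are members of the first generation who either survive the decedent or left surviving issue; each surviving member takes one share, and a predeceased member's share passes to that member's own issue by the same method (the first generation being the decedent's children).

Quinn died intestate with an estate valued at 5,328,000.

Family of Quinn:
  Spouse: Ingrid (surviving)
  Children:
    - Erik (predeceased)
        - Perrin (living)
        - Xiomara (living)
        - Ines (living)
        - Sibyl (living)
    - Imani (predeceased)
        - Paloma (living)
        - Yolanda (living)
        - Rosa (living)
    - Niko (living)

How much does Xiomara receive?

The spouse counts as an additional share at the children's level, so there are 4 primary shares of 1,332,000. Ingrid takes one such share (1,332,000).
The children's combined portion (3,996,000) is divided into 3 shares of 1,332,000: Niko takes 1,332,000; Erik's 1,332,000 share passes to Erik's issue; Imani's 1,332,000 share passes to Imani's issue.
Erik's share (1,332,000) is divided into 4 shares of 333,000: Perrin, Xiomara, Ines, and Sibyl each take 333,000.
Imani's share (1,332,000) is divided into 3 shares of 444,000: Paloma, Yolanda, and Rosa each take 444,000.

Xiomara receives 333,000.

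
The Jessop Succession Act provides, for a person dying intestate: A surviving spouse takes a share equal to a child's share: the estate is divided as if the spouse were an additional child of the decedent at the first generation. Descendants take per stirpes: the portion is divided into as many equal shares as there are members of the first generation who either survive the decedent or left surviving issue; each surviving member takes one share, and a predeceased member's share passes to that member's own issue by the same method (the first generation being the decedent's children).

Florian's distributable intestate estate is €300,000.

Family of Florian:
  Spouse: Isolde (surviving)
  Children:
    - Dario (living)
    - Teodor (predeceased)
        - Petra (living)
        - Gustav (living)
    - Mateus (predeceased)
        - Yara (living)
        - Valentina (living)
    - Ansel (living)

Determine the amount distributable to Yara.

The spouse counts as an additional share at the children's level, so there are 5 primary shares of €60,000. Isolde takes one such share (€60,000).
The children's combined portion (€240,000) is divided into 4 shares of €60,000: Dario and Ansel each take €60,000; Teodor's €60,000 share passes to Teodor's issue; Mateus's €60,000 share passes to Mateus's issue.
Teodor's share (€60,000) is divided into 2 shares of €30,000: Petra and Gustav each take €30,000.
Mateus's share (€60,000) is divided into 2 shares of €30,000: Yara and Valentina each take €30,000.

Yara receives €30,000.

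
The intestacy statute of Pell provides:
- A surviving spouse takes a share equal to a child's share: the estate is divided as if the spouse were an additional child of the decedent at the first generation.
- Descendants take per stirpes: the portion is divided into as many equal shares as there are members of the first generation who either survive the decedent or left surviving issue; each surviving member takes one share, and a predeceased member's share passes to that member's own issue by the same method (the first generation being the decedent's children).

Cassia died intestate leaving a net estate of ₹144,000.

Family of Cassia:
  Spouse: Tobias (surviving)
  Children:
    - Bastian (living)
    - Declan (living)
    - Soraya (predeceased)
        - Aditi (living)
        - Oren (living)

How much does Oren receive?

Oren receives ₹18,000.

The spouse counts as an additional share at the children's level, so there are 4 primary shares of ₹36,000. Tobias takes one such share (₹36,000).
The children's combined portion (₹108,000) is divided into 3 shares of ₹36,000: Bastian and Declan each take ₹36,000; Soraya's ₹36,000 share passes to Soraya's issue.
Soraya's share (₹36,000) is divided into 2 shares of ₹18,000: Aditi and Oren each take ₹18,000.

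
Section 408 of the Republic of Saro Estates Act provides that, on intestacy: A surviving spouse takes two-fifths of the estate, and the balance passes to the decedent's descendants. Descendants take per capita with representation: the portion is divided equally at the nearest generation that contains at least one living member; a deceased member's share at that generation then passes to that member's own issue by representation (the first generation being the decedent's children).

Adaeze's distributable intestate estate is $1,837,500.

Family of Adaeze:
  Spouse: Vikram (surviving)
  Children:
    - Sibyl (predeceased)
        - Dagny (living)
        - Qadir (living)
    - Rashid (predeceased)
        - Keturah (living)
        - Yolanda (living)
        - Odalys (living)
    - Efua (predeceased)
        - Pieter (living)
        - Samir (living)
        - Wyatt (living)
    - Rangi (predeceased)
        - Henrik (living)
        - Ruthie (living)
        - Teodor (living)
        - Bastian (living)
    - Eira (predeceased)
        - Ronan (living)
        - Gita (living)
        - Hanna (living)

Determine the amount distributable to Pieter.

Pieter receives $73,500.

Vikram takes two-fifths of $1,837,500 = $735,000. The remaining $1,102,500 passes to the descendants.
No child survives, so the initial division is made at the grandchildren's generation.
The descendants' portion ($1,102,500) is divided into 15 shares of $73,500: Dagny, Qadir, Keturah, Yolanda, Odalys, Pieter, Samir, Wyatt, Henrik, Ruthie, Teodor, Bastian, Ronan, Gita, and Hanna each take $73,500.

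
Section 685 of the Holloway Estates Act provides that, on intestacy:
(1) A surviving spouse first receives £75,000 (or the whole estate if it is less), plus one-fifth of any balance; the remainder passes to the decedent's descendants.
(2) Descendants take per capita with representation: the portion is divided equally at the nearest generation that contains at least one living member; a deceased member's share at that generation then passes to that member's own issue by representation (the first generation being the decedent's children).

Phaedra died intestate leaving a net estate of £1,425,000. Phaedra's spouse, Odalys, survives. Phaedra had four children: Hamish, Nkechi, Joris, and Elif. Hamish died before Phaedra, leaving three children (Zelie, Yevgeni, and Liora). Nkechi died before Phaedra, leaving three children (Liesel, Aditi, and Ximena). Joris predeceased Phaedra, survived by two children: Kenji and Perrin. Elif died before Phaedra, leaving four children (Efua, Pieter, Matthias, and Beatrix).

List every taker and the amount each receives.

Odalys: £345,000; Zelie: £90,000; Yevgeni: £90,000; Liora: £90,000; Liesel: £90,000; Aditi: £90,000; Ximena: £90,000; Kenji: £90,000; Perrin: £90,000; Efua: £90,000; Pieter: £90,000; Matthias: £90,000; Beatrix: £90,000

Odalys first takes £75,000, leaving a balance of £1,350,000. Odalys then takes one-fifth of the balance (£270,000), for a total of £345,000. The remaining £1,080,000 passes to the descendants.
No child survives, so the initial division is made at the grandchildren's generation.
The descendants' portion (£1,080,000) is divided into 12 shares of £90,000: Zelie, Yevgeni, Liora, Liesel, Aditi, Ximena, Kenji, Perrin, Efua, Pieter, Matthias, and Beatrix each take £90,000.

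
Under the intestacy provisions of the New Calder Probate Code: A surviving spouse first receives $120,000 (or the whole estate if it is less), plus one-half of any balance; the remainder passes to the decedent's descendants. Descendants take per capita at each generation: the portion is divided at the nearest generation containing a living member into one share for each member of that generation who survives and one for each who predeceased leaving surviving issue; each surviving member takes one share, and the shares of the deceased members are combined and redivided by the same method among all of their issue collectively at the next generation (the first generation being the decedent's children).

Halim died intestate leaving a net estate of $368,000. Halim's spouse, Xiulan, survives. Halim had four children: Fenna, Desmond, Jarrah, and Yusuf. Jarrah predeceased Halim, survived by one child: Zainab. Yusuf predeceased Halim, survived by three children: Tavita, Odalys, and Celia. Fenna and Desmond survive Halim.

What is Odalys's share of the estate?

Xiulan first takes $120,000, leaving a balance of $248,000. Xiulan then takes one-half of the balance ($124,000), for a total of $244,000. The remaining $124,000 passes to the descendants.
The descendants' portion ($124,000) is divided at the children's generation into 4 shares of $31,000. Fenna and Desmond each take $31,000. The 2 shares of the deceased (Jarrah and Yusuf) are combined into a pool of $62,000.
That pool ($62,000) is divided at the grandchildren's generation equally among Zainab, Tavita, Odalys, and Celia: $15,500 each.

Odalys receives $15,500.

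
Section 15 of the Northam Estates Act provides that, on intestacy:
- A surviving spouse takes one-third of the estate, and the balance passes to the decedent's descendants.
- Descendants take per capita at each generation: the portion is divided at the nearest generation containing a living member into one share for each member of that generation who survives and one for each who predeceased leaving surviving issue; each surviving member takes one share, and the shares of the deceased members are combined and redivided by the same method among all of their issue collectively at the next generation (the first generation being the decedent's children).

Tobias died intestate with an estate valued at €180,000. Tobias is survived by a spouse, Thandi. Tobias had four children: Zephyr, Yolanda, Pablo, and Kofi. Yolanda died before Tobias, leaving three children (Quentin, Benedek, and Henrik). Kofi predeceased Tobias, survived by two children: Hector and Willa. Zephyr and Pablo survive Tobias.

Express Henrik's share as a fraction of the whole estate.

Thandi takes one-third of €180,000 = €60,000. The remaining €120,000 passes to the descendants.
The descendants' portion (€120,000) is divided at the children's generation into 4 shares of €30,000. Zephyr and Pablo each take €30,000. The 2 shares of the deceased (Yolanda and Kofi) are combined into a pool of €60,000.
That pool (€60,000) is divided at the grandchildren's generation equally among Quentin, Benedek, Henrik, Hector, and Willa: €12,000 each.

Henrik receives 1/15 of the estate.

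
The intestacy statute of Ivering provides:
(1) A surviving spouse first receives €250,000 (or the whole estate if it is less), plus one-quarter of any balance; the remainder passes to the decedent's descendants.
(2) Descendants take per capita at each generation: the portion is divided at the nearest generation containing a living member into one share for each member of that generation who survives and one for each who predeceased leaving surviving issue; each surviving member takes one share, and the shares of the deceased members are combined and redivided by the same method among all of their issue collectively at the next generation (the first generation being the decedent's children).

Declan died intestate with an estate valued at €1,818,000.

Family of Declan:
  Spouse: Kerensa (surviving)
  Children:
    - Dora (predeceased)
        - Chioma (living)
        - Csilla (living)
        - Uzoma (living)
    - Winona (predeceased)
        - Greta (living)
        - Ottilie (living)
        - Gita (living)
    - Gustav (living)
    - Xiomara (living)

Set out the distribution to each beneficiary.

Kerensa: €642,000; Chioma: €98,000; Csilla: €98,000; Uzoma: €98,000; Greta: €98,000; Ottilie: €98,000; Gita: €98,000; Gustav: €294,000; Xiomara: €294,000

Kerensa first takes €250,000, leaving a balance of €1,568,000. Kerensa then takes one-quarter of the balance (€392,000), for a total of €642,000. The remaining €1,176,000 passes to the descendants.
The descendants' portion (€1,176,000) is divided at the children's generation into 4 shares of €294,000. Gustav and Xiomara each take €294,000. The 2 shares of the deceased (Dora and Winona) are combined into a pool of €588,000.
That pool (€588,000) is divided at the grandchildren's generation equally among Chioma, Csilla, Uzoma, Greta, Ottilie, and Gita: €98,000 each.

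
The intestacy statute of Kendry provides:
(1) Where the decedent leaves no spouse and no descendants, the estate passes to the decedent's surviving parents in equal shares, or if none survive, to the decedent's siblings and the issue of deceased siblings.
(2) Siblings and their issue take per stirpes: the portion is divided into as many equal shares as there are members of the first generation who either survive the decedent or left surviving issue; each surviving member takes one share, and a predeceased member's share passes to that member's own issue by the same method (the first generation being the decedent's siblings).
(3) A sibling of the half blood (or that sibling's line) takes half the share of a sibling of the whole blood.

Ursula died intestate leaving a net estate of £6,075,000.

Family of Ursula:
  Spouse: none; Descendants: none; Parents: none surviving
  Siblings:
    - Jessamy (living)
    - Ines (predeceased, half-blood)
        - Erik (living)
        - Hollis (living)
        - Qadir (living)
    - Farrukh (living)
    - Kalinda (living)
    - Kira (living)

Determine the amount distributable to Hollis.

Hollis receives £225,000.

The entire £6,075,000 passes to the siblings and their issue.
Counting each half-blood sibling's line as half a unit, there are 9/2 units in £6,075,000, so one unit is £1,350,000. Whole-blood lines (Jessamy, Farrukh, Kalinda, and Kira) take £1,350,000 each; half-blood lines (Ines) take £675,000 each.
Ines's share (£675,000) is divided into 3 shares of £225,000: Erik, Hollis, and Qadir each take £225,000.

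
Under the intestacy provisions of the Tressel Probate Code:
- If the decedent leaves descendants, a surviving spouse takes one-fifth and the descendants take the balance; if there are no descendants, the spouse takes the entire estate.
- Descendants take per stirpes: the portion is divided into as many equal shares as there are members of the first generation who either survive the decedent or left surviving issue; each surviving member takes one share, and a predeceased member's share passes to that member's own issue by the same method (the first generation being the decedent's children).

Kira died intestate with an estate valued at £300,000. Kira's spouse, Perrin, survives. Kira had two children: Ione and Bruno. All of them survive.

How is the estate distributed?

Perrin takes one-fifth of £300,000 = £60,000. The remaining £240,000 passes to the descendants.
The descendants' portion (£240,000) is divided into 2 shares of £120,000: Ione and Bruno each take £120,000.

Perrin: £60,000; Ione: £120,000; Bruno: £120,000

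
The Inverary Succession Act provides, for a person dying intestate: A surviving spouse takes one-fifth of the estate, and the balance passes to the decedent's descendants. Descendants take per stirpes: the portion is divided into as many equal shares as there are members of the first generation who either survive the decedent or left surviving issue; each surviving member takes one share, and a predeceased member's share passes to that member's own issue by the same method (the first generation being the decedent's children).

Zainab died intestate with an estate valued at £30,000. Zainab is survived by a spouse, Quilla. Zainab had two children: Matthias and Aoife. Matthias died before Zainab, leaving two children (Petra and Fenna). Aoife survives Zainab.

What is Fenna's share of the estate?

Fenna receives £6,000.

Quilla takes one-fifth of £30,000 = £6,000. The remaining £24,000 passes to the descendants.
The descendants' portion (£24,000) is divided into 2 shares of £12,000: Aoife takes £12,000; Matthias's £12,000 share passes to Matthias's issue.
Matthias's share (£12,000) is divided into 2 shares of £6,000: Petra and Fenna each take £6,000.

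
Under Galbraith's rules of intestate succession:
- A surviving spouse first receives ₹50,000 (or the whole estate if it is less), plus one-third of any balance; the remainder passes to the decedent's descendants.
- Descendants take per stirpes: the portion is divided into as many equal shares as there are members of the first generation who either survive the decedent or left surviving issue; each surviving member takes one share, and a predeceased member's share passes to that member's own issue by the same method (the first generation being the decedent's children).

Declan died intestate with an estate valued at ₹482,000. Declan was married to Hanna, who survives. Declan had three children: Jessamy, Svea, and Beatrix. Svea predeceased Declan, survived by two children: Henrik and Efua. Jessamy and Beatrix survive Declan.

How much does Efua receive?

Hanna first takes ₹50,000, leaving a balance of ₹432,000. Hanna then takes one-third of the balance (₹144,000), for a total of ₹194,000. The remaining ₹288,000 passes to the descendants.
The descendants' portion (₹288,000) is divided into 3 shares of ₹96,000: Jessamy and Beatrix each take ₹96,000; Svea's ₹96,000 share passes to Svea's issue.
Svea's share (₹96,000) is divided into 2 shares of ₹48,000: Henrik and Efua each take ₹48,000.

Efua receives ₹48,000.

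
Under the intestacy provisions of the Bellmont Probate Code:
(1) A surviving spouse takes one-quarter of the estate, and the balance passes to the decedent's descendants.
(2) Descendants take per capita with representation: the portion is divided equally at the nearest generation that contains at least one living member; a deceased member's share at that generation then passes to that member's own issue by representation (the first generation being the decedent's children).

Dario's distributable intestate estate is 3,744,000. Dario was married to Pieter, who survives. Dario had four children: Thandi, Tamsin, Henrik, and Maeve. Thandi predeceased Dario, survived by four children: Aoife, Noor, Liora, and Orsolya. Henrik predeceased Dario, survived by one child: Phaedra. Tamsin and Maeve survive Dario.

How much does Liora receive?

Liora receives 175,500.

Pieter takes one-quarter of 3,744,000 = 936,000. The remaining 2,808,000 passes to the descendants.
The descendants' portion (2,808,000) is divided into 4 shares of 702,000: Tamsin and Maeve each take 702,000; Thandi's 702,000 share passes to Thandi's issue; Henrik's 702,000 share passes to Henrik's issue.
Thandi's share (702,000) is divided into 4 shares of 175,500: Aoife, Noor, Liora, and Orsolya each take 175,500.
Henrik's share (702,000) passes entirely to Phaedra.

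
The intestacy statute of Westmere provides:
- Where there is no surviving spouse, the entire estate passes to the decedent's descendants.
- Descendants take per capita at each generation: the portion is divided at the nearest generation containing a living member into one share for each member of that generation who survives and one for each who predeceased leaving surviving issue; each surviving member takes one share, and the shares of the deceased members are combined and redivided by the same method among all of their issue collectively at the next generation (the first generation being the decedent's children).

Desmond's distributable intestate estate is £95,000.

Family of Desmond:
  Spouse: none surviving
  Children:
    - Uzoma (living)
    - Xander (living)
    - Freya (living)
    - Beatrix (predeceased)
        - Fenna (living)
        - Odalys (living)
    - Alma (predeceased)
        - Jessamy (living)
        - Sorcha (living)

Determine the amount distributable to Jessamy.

Jessamy receives £9,500.

The entire £95,000 passes to the descendants.
That amount (£95,000) is divided at the children's generation into 5 shares of £19,000. Uzoma, Xander, and Freya each take £19,000. The 2 shares of the deceased (Beatrix and Alma) are combined into a pool of £38,000.
That pool (£38,000) is divided at the grandchildren's generation equally among Fenna, Odalys, Jessamy, and Sorcha: £9,500 each.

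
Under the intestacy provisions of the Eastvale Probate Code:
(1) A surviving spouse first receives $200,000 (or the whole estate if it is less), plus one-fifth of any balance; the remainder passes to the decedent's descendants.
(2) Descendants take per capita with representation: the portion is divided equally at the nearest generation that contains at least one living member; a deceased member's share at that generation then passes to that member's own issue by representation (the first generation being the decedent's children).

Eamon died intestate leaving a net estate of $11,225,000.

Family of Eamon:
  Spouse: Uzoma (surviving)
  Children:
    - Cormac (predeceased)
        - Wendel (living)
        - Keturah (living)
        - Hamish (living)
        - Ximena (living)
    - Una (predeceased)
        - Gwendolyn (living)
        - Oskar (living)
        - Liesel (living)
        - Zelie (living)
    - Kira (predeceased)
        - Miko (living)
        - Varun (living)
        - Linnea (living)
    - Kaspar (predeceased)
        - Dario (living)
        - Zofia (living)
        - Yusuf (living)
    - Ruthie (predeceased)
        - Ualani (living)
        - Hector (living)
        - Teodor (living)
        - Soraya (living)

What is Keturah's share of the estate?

Keturah receives $490,000.

Uzoma first takes $200,000, leaving a balance of $11,025,000. Uzoma then takes one-fifth of the balance ($2,205,000), for a total of $2,405,000. The remaining $8,820,000 passes to the descendants.
No child survives, so the initial division is made at the grandchildren's generation.
The descendants' portion ($8,820,000) is divided into 18 shares of $490,000: Wendel, Keturah, Hamish, Ximena, Gwendolyn, Oskar, Liesel, Zelie, Miko, Varun, Linnea, Dario, Zofia, Yusuf, Ualani, Hector, Teodor, and Soraya each take $490,000.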